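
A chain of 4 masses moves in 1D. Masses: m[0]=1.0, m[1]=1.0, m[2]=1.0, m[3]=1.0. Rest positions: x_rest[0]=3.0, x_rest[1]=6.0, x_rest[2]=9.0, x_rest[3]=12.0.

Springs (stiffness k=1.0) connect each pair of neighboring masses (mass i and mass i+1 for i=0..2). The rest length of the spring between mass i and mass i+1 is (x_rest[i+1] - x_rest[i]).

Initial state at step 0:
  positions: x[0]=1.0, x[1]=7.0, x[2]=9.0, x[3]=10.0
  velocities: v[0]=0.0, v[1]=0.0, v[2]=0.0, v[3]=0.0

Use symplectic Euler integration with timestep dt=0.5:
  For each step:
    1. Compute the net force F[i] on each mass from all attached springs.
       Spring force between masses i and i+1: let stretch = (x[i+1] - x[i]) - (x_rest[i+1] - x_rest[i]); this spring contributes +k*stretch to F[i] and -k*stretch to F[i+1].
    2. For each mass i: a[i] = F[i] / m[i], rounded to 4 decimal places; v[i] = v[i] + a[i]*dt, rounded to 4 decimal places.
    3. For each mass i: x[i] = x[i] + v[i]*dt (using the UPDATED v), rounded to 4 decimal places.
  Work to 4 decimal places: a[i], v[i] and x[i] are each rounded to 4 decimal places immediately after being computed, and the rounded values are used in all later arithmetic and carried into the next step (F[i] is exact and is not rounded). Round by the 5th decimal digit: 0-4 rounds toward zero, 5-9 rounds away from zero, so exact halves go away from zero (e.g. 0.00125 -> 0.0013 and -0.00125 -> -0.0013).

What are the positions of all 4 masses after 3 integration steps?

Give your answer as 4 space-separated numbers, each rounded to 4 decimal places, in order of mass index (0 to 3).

Step 0: x=[1.0000 7.0000 9.0000 10.0000] v=[0.0000 0.0000 0.0000 0.0000]
Step 1: x=[1.7500 6.0000 8.7500 10.5000] v=[1.5000 -2.0000 -0.5000 1.0000]
Step 2: x=[2.8125 4.6250 8.2500 11.3125] v=[2.1250 -2.7500 -1.0000 1.6250]
Step 3: x=[3.5782 3.7031 7.6094 12.1094] v=[1.5313 -1.8438 -1.2813 1.5938]

Answer: 3.5782 3.7031 7.6094 12.1094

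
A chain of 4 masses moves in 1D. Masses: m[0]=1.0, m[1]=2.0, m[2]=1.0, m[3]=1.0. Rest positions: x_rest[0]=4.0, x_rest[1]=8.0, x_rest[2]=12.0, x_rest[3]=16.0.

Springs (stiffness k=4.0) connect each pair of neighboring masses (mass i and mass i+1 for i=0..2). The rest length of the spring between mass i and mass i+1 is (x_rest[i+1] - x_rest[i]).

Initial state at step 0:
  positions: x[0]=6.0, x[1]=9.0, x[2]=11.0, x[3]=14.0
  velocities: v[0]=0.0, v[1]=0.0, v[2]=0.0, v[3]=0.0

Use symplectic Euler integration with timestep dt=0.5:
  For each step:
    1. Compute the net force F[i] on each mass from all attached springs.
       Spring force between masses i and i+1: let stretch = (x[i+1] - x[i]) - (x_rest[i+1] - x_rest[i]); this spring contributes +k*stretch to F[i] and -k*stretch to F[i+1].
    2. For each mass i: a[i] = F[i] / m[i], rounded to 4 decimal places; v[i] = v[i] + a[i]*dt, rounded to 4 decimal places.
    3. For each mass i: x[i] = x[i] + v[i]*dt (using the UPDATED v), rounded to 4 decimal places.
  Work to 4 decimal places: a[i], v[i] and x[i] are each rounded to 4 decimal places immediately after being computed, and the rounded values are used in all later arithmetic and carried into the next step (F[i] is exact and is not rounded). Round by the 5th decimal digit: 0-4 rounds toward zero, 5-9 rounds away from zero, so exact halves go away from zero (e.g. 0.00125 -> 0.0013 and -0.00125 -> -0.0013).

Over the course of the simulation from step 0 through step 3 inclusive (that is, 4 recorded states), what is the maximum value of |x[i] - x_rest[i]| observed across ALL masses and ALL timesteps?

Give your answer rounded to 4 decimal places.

Answer: 2.5000

Derivation:
Step 0: x=[6.0000 9.0000 11.0000 14.0000] v=[0.0000 0.0000 0.0000 0.0000]
Step 1: x=[5.0000 8.5000 12.0000 15.0000] v=[-2.0000 -1.0000 2.0000 2.0000]
Step 2: x=[3.5000 8.0000 12.5000 17.0000] v=[-3.0000 -1.0000 1.0000 4.0000]
Step 3: x=[2.5000 7.5000 13.0000 18.5000] v=[-2.0000 -1.0000 1.0000 3.0000]
Max displacement = 2.5000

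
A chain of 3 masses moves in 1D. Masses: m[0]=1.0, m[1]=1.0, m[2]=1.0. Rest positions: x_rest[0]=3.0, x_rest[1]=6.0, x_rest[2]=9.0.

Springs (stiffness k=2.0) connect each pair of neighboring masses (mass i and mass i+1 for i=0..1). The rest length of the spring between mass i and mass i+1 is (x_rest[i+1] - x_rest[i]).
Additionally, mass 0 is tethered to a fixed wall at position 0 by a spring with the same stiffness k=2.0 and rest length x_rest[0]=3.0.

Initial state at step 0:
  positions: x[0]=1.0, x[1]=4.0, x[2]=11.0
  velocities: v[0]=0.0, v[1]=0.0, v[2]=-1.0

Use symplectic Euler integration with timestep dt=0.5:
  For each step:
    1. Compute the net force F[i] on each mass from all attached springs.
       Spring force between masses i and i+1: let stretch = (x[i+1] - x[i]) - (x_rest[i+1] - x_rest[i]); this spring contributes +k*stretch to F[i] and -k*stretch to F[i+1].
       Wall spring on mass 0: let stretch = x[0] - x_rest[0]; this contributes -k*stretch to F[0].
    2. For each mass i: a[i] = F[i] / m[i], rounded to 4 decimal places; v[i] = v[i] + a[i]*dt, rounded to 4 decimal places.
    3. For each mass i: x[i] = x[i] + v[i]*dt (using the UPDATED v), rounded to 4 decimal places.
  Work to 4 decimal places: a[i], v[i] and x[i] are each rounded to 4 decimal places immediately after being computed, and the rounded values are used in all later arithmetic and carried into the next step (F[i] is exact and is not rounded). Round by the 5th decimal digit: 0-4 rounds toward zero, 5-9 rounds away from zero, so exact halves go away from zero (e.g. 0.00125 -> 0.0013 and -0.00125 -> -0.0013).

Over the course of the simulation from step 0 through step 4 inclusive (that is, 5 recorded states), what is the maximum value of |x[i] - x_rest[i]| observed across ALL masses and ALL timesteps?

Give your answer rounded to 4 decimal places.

Step 0: x=[1.0000 4.0000 11.0000] v=[0.0000 0.0000 -1.0000]
Step 1: x=[2.0000 6.0000 8.5000] v=[2.0000 4.0000 -5.0000]
Step 2: x=[4.0000 7.2500 6.2500] v=[4.0000 2.5000 -4.5000]
Step 3: x=[5.6250 6.3750 6.0000] v=[3.2500 -1.7500 -0.5000]
Step 4: x=[4.8125 4.9375 7.4375] v=[-1.6250 -2.8750 2.8750]
Max displacement = 3.0000

Answer: 3.0000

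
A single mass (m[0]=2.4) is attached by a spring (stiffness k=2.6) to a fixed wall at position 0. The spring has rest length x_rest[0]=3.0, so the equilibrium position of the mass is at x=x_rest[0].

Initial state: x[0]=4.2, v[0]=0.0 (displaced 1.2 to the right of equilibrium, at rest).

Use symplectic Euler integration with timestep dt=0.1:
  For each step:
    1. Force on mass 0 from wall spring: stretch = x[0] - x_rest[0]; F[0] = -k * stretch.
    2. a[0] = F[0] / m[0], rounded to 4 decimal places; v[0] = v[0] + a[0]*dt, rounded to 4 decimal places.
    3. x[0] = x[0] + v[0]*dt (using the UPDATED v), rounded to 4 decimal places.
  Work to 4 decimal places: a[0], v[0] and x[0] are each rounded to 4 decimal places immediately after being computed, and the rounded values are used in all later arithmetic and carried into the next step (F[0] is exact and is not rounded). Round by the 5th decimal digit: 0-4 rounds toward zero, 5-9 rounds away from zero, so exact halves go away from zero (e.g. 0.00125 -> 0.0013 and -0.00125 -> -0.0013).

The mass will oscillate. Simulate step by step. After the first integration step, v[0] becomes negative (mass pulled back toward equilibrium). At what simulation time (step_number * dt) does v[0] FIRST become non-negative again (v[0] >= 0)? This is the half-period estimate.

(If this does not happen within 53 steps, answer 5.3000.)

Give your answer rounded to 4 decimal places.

Answer: 3.1000

Derivation:
Step 0: x=[4.2000] v=[0.0000]
Step 1: x=[4.1870] v=[-0.1300]
Step 2: x=[4.1611] v=[-0.2586]
Step 3: x=[4.1227] v=[-0.3844]
Step 4: x=[4.0721] v=[-0.5060]
Step 5: x=[4.0099] v=[-0.6221]
Step 6: x=[3.9368] v=[-0.7315]
Step 7: x=[3.8535] v=[-0.8330]
Step 8: x=[3.7610] v=[-0.9255]
Step 9: x=[3.6602] v=[-1.0079]
Step 10: x=[3.5523] v=[-1.0794]
Step 11: x=[3.4384] v=[-1.1392]
Step 12: x=[3.3197] v=[-1.1867]
Step 13: x=[3.1976] v=[-1.2213]
Step 14: x=[3.0733] v=[-1.2427]
Step 15: x=[2.9482] v=[-1.2506]
Step 16: x=[2.8237] v=[-1.2450]
Step 17: x=[2.7011] v=[-1.2259]
Step 18: x=[2.5818] v=[-1.1935]
Step 19: x=[2.4670] v=[-1.1482]
Step 20: x=[2.3580] v=[-1.0905]
Step 21: x=[2.2559] v=[-1.0210]
Step 22: x=[2.1619] v=[-0.9404]
Step 23: x=[2.0769] v=[-0.8496]
Step 24: x=[2.0019] v=[-0.7496]
Step 25: x=[1.9378] v=[-0.6415]
Step 26: x=[1.8852] v=[-0.5264]
Step 27: x=[1.8446] v=[-0.4056]
Step 28: x=[1.8166] v=[-0.2804]
Step 29: x=[1.8014] v=[-0.1522]
Step 30: x=[1.7992] v=[-0.0224]
Step 31: x=[1.8100] v=[0.1077]
First v>=0 after going negative at step 31, time=3.1000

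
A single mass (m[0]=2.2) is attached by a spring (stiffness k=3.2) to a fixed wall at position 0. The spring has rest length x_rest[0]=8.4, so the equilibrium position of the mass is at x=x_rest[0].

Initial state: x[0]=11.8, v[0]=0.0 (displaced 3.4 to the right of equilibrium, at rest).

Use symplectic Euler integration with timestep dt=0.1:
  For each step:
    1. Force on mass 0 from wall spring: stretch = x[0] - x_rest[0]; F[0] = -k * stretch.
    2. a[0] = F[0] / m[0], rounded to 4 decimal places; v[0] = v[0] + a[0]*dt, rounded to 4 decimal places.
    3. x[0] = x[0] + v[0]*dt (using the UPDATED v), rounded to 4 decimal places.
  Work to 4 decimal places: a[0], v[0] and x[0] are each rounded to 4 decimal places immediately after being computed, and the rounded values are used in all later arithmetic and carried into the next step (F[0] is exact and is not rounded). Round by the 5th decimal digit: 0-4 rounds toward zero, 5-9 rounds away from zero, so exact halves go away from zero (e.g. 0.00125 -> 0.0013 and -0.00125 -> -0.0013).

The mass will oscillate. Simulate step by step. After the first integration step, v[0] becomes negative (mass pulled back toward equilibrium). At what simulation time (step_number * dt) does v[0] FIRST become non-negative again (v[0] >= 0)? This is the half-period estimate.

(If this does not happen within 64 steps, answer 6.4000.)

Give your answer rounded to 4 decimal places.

Answer: 2.7000

Derivation:
Step 0: x=[11.8000] v=[0.0000]
Step 1: x=[11.7505] v=[-0.4946]
Step 2: x=[11.6523] v=[-0.9820]
Step 3: x=[11.5068] v=[-1.4551]
Step 4: x=[11.3161] v=[-1.9070]
Step 5: x=[11.0830] v=[-2.3312]
Step 6: x=[10.8109] v=[-2.7215]
Step 7: x=[10.5037] v=[-3.0722]
Step 8: x=[10.1659] v=[-3.3782]
Step 9: x=[9.8024] v=[-3.6351]
Step 10: x=[9.4185] v=[-3.8391]
Step 11: x=[9.0198] v=[-3.9873]
Step 12: x=[8.6121] v=[-4.0775]
Step 13: x=[8.2013] v=[-4.1084]
Step 14: x=[7.7934] v=[-4.0795]
Step 15: x=[7.3943] v=[-3.9913]
Step 16: x=[7.0098] v=[-3.8450]
Step 17: x=[6.6455] v=[-3.6428]
Step 18: x=[6.3067] v=[-3.3876]
Step 19: x=[5.9984] v=[-3.0831]
Step 20: x=[5.7250] v=[-2.7338]
Step 21: x=[5.4905] v=[-2.3447]
Step 22: x=[5.2984] v=[-1.9215]
Step 23: x=[5.1514] v=[-1.4704]
Step 24: x=[5.0516] v=[-0.9979]
Step 25: x=[5.0005] v=[-0.5109]
Step 26: x=[4.9989] v=[-0.0164]
Step 27: x=[5.0467] v=[0.4783]
First v>=0 after going negative at step 27, time=2.7000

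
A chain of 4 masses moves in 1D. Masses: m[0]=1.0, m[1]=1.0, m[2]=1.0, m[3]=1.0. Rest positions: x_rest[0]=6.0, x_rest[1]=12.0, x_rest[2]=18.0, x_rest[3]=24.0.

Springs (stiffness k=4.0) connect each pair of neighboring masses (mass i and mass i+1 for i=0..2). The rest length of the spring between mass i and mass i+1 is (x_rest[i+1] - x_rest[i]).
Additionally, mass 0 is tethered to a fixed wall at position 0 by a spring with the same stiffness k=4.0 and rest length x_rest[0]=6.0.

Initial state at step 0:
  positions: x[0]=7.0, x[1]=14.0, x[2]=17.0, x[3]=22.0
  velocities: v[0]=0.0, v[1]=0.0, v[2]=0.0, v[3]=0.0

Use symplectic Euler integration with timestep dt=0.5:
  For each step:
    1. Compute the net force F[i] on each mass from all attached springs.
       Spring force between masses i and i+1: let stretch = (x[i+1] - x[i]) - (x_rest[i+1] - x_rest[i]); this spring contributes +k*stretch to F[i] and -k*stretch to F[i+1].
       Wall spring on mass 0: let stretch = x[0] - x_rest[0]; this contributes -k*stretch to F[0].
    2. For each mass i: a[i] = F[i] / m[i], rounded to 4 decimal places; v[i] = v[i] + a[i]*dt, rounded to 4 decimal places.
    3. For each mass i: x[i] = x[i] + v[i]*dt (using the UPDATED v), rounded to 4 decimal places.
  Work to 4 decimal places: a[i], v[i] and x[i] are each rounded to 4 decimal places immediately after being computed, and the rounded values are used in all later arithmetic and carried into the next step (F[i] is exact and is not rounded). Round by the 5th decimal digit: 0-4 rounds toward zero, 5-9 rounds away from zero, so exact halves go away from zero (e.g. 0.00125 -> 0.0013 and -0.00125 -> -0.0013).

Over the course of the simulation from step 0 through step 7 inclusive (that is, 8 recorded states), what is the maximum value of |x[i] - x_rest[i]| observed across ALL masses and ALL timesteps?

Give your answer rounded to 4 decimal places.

Step 0: x=[7.0000 14.0000 17.0000 22.0000] v=[0.0000 0.0000 0.0000 0.0000]
Step 1: x=[7.0000 10.0000 19.0000 23.0000] v=[0.0000 -8.0000 4.0000 2.0000]
Step 2: x=[3.0000 12.0000 16.0000 26.0000] v=[-8.0000 4.0000 -6.0000 6.0000]
Step 3: x=[5.0000 9.0000 19.0000 25.0000] v=[4.0000 -6.0000 6.0000 -2.0000]
Step 4: x=[6.0000 12.0000 18.0000 24.0000] v=[2.0000 6.0000 -2.0000 -2.0000]
Step 5: x=[7.0000 15.0000 17.0000 23.0000] v=[2.0000 6.0000 -2.0000 -2.0000]
Step 6: x=[9.0000 12.0000 20.0000 22.0000] v=[4.0000 -6.0000 6.0000 -2.0000]
Step 7: x=[5.0000 14.0000 17.0000 25.0000] v=[-8.0000 4.0000 -6.0000 6.0000]
Max displacement = 3.0000

Answer: 3.0000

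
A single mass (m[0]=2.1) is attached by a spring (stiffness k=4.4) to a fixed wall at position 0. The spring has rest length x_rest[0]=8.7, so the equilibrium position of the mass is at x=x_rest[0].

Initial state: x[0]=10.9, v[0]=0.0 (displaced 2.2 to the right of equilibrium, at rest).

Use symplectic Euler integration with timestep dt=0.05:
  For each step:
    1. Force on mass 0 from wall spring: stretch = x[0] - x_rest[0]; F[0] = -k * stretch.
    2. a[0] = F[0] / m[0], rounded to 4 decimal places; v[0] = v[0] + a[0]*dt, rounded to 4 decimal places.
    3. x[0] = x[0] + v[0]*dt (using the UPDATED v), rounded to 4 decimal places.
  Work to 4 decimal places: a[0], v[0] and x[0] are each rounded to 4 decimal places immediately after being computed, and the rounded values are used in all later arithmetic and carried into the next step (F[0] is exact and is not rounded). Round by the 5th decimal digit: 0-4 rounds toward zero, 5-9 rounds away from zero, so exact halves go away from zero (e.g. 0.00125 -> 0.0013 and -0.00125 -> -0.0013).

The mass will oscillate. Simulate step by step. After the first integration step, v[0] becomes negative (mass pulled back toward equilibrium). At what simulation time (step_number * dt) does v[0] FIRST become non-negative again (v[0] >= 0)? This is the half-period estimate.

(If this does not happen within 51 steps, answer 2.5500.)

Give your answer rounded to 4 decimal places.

Answer: 2.2000

Derivation:
Step 0: x=[10.9000] v=[0.0000]
Step 1: x=[10.8885] v=[-0.2305]
Step 2: x=[10.8655] v=[-0.4598]
Step 3: x=[10.8312] v=[-0.6867]
Step 4: x=[10.7857] v=[-0.9100]
Step 5: x=[10.7293] v=[-1.1285]
Step 6: x=[10.6622] v=[-1.3411]
Step 7: x=[10.5849] v=[-1.5467]
Step 8: x=[10.4977] v=[-1.7442]
Step 9: x=[10.4011] v=[-1.9325]
Step 10: x=[10.2956] v=[-2.1107]
Step 11: x=[10.1817] v=[-2.2779]
Step 12: x=[10.0600] v=[-2.4331]
Step 13: x=[9.9312] v=[-2.5756]
Step 14: x=[9.7960] v=[-2.7046]
Step 15: x=[9.6550] v=[-2.8194]
Step 16: x=[9.5090] v=[-2.9195]
Step 17: x=[9.3588] v=[-3.0043]
Step 18: x=[9.2051] v=[-3.0733]
Step 19: x=[9.0488] v=[-3.1262]
Step 20: x=[8.8907] v=[-3.1627]
Step 21: x=[8.7316] v=[-3.1827]
Step 22: x=[8.5723] v=[-3.1860]
Step 23: x=[8.4137] v=[-3.1726]
Step 24: x=[8.2566] v=[-3.1426]
Step 25: x=[8.1018] v=[-3.0962]
Step 26: x=[7.9501] v=[-3.0335]
Step 27: x=[7.8024] v=[-2.9549]
Step 28: x=[7.6594] v=[-2.8609]
Step 29: x=[7.5218] v=[-2.7519]
Step 30: x=[7.3904] v=[-2.6285]
Step 31: x=[7.2658] v=[-2.4913]
Step 32: x=[7.1487] v=[-2.3411]
Step 33: x=[7.0398] v=[-2.1786]
Step 34: x=[6.9396] v=[-2.0047]
Step 35: x=[6.8486] v=[-1.8203]
Step 36: x=[6.7673] v=[-1.6263]
Step 37: x=[6.6961] v=[-1.4238]
Step 38: x=[6.6354] v=[-1.2139]
Step 39: x=[6.5855] v=[-0.9976]
Step 40: x=[6.5467] v=[-0.7761]
Step 41: x=[6.5192] v=[-0.5505]
Step 42: x=[6.5031] v=[-0.3220]
Step 43: x=[6.4985] v=[-0.0919]
Step 44: x=[6.5054] v=[0.1387]
First v>=0 after going negative at step 44, time=2.2000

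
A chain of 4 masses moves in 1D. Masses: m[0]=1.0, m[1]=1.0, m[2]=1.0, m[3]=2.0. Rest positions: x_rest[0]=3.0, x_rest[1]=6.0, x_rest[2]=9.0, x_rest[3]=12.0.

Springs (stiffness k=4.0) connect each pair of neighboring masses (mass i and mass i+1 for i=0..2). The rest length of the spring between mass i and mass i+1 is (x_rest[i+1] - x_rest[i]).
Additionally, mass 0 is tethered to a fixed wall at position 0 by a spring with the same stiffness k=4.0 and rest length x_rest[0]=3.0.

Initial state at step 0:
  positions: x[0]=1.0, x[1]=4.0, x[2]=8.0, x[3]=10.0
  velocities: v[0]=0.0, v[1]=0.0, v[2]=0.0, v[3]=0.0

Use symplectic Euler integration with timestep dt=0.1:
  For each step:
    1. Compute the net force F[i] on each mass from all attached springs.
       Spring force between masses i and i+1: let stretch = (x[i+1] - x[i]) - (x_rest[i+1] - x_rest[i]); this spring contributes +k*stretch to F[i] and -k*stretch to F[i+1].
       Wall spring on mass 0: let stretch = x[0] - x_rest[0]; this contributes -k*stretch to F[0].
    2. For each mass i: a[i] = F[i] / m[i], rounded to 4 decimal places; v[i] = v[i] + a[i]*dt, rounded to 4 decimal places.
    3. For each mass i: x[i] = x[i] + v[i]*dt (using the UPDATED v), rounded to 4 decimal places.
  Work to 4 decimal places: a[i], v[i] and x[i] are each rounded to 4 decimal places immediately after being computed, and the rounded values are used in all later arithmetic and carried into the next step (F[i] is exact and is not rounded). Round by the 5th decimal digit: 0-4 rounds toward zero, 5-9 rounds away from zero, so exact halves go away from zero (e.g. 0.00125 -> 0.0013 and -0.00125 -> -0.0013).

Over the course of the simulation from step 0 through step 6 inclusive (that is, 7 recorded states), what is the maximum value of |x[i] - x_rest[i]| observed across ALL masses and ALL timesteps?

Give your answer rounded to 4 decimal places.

Step 0: x=[1.0000 4.0000 8.0000 10.0000] v=[0.0000 0.0000 0.0000 0.0000]
Step 1: x=[1.0800 4.0400 7.9200 10.0200] v=[0.8000 0.4000 -0.8000 0.2000]
Step 2: x=[1.2352 4.1168 7.7688 10.0580] v=[1.5520 0.7680 -1.5120 0.3800]
Step 3: x=[1.4563 4.2244 7.5631 10.1102] v=[2.2106 1.0762 -2.0571 0.5222]
Step 4: x=[1.7298 4.3548 7.3257 10.1715] v=[2.7353 1.3044 -2.3737 0.6128]
Step 5: x=[2.0391 4.4991 7.0833 10.2359] v=[3.0934 1.4428 -2.4237 0.6436]
Step 6: x=[2.3653 4.6484 6.8637 10.2972] v=[3.2618 1.4925 -2.1963 0.6131]
Max displacement = 2.1363

Answer: 2.1363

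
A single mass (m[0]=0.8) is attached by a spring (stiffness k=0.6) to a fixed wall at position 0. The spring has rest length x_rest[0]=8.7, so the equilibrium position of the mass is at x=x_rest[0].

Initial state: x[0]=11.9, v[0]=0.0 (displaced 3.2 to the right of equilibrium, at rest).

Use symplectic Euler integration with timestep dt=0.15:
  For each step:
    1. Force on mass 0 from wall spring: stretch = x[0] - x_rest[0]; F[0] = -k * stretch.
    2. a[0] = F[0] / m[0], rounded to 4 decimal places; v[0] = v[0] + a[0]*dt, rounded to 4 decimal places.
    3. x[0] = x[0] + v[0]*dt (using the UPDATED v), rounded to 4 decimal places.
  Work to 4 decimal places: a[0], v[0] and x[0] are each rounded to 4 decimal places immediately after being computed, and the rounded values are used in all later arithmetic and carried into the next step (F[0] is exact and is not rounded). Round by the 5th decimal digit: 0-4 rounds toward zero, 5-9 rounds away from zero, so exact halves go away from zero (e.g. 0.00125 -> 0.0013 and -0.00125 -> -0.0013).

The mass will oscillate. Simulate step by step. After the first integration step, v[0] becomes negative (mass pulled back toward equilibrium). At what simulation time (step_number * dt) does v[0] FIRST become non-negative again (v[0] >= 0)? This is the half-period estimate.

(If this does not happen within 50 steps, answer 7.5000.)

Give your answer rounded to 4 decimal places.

Answer: 3.7500

Derivation:
Step 0: x=[11.9000] v=[0.0000]
Step 1: x=[11.8460] v=[-0.3600]
Step 2: x=[11.7389] v=[-0.7139]
Step 3: x=[11.5805] v=[-1.0558]
Step 4: x=[11.3735] v=[-1.3799]
Step 5: x=[11.1214] v=[-1.6807]
Step 6: x=[10.8284] v=[-1.9531]
Step 7: x=[10.4995] v=[-2.1925]
Step 8: x=[10.1403] v=[-2.3949]
Step 9: x=[9.7568] v=[-2.5569]
Step 10: x=[9.3554] v=[-2.6758]
Step 11: x=[8.9430] v=[-2.7495]
Step 12: x=[8.5265] v=[-2.7768]
Step 13: x=[8.1129] v=[-2.7573]
Step 14: x=[7.7092] v=[-2.6913]
Step 15: x=[7.3222] v=[-2.5798]
Step 16: x=[6.9585] v=[-2.4248]
Step 17: x=[6.6242] v=[-2.2289]
Step 18: x=[6.3249] v=[-1.9954]
Step 19: x=[6.0657] v=[-1.7282]
Step 20: x=[5.8509] v=[-1.4318]
Step 21: x=[5.6842] v=[-1.1113]
Step 22: x=[5.5684] v=[-0.7720]
Step 23: x=[5.5054] v=[-0.4197]
Step 24: x=[5.4964] v=[-0.0603]
Step 25: x=[5.5414] v=[0.3001]
First v>=0 after going negative at step 25, time=3.7500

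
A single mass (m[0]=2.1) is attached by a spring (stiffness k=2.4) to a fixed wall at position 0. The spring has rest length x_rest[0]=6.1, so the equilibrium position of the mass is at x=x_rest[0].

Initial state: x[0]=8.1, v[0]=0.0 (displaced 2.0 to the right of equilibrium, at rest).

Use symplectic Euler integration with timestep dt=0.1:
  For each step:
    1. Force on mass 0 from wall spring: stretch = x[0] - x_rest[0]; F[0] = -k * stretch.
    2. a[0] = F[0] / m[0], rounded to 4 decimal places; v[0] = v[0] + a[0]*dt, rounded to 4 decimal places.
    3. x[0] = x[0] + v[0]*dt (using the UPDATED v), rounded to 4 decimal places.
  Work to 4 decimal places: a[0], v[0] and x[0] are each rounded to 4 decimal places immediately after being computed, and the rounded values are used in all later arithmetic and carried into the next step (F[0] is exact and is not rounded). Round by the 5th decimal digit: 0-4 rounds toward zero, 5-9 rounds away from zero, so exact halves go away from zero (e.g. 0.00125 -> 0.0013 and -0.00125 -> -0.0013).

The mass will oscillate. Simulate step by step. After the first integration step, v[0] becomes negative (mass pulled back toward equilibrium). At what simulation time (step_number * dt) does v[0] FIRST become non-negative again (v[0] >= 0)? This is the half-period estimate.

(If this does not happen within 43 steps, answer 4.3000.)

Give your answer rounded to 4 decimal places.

Answer: 3.0000

Derivation:
Step 0: x=[8.1000] v=[0.0000]
Step 1: x=[8.0771] v=[-0.2286]
Step 2: x=[8.0316] v=[-0.4546]
Step 3: x=[7.9641] v=[-0.6754]
Step 4: x=[7.8753] v=[-0.8884]
Step 5: x=[7.7662] v=[-1.0913]
Step 6: x=[7.6380] v=[-1.2817]
Step 7: x=[7.4923] v=[-1.4575]
Step 8: x=[7.3306] v=[-1.6166]
Step 9: x=[7.1549] v=[-1.7572]
Step 10: x=[6.9671] v=[-1.8778]
Step 11: x=[6.7694] v=[-1.9769]
Step 12: x=[6.5641] v=[-2.0534]
Step 13: x=[6.3535] v=[-2.1064]
Step 14: x=[6.1400] v=[-2.1354]
Step 15: x=[5.9260] v=[-2.1400]
Step 16: x=[5.7140] v=[-2.1201]
Step 17: x=[5.5064] v=[-2.0760]
Step 18: x=[5.3056] v=[-2.0082]
Step 19: x=[5.1139] v=[-1.9174]
Step 20: x=[4.9334] v=[-1.8047]
Step 21: x=[4.7663] v=[-1.6714]
Step 22: x=[4.6144] v=[-1.5190]
Step 23: x=[4.4795] v=[-1.3492]
Step 24: x=[4.3631] v=[-1.1640]
Step 25: x=[4.2666] v=[-0.9655]
Step 26: x=[4.1910] v=[-0.7560]
Step 27: x=[4.1372] v=[-0.5378]
Step 28: x=[4.1059] v=[-0.3135]
Step 29: x=[4.0973] v=[-0.0856]
Step 30: x=[4.1116] v=[0.1433]
First v>=0 after going negative at step 30, time=3.0000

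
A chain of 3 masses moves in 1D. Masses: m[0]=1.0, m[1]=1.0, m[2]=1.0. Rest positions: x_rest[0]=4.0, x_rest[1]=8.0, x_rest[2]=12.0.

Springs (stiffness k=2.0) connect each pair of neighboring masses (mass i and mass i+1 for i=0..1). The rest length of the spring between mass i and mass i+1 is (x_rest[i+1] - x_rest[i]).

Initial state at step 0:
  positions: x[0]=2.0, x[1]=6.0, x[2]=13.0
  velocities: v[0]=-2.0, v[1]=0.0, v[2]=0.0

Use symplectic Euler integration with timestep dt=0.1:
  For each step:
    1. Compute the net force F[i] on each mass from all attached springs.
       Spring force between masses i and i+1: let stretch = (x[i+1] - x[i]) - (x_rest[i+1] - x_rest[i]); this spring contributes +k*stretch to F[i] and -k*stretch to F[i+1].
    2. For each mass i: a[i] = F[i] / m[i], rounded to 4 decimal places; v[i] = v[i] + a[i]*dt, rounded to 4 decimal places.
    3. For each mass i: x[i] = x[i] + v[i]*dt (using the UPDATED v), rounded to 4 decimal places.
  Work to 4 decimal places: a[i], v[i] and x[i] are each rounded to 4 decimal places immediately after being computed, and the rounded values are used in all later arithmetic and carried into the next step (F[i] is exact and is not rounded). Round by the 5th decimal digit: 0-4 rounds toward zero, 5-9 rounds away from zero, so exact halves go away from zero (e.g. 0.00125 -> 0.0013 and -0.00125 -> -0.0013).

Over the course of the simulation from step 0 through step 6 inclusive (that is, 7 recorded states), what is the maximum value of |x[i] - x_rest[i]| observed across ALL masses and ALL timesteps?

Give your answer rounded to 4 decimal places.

Step 0: x=[2.0000 6.0000 13.0000] v=[-2.0000 0.0000 0.0000]
Step 1: x=[1.8000 6.0600 12.9400] v=[-2.0000 0.6000 -0.6000]
Step 2: x=[1.6052 6.1724 12.8224] v=[-1.9480 1.1240 -1.1760]
Step 3: x=[1.4217 6.3265 12.6518] v=[-1.8346 1.5406 -1.7060]
Step 4: x=[1.2563 6.5090 12.4347] v=[-1.6536 1.8247 -2.1711]
Step 5: x=[1.1160 6.7049 12.1791] v=[-1.4031 1.9593 -2.5562]
Step 6: x=[1.0075 6.8985 11.8940] v=[-1.0853 1.9364 -2.8510]
Max displacement = 2.9925

Answer: 2.9925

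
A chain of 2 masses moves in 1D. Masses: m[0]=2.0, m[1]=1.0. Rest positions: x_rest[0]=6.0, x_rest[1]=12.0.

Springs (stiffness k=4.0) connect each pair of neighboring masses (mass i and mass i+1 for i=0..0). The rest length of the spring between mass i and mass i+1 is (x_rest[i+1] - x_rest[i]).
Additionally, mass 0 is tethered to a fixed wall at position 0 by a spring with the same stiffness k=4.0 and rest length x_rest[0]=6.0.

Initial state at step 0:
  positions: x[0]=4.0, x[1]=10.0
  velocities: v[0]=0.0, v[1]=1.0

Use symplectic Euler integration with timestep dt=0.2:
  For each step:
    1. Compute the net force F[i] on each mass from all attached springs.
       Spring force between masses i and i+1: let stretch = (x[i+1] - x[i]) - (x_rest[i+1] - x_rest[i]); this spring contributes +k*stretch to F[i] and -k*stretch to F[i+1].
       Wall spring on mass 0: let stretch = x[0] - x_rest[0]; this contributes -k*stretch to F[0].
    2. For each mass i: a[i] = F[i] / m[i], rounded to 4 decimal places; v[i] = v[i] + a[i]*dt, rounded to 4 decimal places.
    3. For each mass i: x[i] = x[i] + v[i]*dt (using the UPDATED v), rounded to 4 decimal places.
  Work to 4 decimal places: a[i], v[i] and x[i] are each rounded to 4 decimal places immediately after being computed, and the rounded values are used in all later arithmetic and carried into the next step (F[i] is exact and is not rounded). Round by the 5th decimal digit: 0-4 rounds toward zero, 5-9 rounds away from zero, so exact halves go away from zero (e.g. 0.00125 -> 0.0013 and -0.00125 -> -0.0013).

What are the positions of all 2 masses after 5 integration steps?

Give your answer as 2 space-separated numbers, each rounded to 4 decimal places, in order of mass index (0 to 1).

Answer: 5.8853 11.1921

Derivation:
Step 0: x=[4.0000 10.0000] v=[0.0000 1.0000]
Step 1: x=[4.1600 10.2000] v=[0.8000 1.0000]
Step 2: x=[4.4704 10.3936] v=[1.5520 0.9680]
Step 3: x=[4.8970 10.5995] v=[2.1331 1.0294]
Step 4: x=[5.3881 10.8530] v=[2.4553 1.2674]
Step 5: x=[5.8853 11.1921] v=[2.4860 1.6955]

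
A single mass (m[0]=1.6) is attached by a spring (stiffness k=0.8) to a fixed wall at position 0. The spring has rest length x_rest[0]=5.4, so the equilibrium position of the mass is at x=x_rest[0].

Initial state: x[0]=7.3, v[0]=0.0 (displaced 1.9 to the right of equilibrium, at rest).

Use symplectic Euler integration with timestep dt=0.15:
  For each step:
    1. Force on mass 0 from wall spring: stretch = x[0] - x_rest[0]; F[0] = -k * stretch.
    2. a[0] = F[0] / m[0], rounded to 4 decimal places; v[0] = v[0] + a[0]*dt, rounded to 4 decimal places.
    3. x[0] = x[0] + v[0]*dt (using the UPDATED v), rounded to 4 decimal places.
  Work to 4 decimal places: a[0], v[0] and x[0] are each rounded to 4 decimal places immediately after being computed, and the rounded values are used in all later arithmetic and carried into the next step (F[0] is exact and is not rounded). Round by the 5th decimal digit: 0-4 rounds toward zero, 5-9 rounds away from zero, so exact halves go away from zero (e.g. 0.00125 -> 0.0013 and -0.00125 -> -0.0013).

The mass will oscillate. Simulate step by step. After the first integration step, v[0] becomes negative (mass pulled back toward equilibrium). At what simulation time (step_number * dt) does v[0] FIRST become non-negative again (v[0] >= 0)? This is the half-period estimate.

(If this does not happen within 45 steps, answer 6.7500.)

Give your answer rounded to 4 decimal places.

Answer: 4.5000

Derivation:
Step 0: x=[7.3000] v=[0.0000]
Step 1: x=[7.2786] v=[-0.1425]
Step 2: x=[7.2361] v=[-0.2834]
Step 3: x=[7.1729] v=[-0.4211]
Step 4: x=[7.0898] v=[-0.5541]
Step 5: x=[6.9877] v=[-0.6808]
Step 6: x=[6.8677] v=[-0.7999]
Step 7: x=[6.7312] v=[-0.9100]
Step 8: x=[6.5797] v=[-1.0098]
Step 9: x=[6.4150] v=[-1.0983]
Step 10: x=[6.2388] v=[-1.1744]
Step 11: x=[6.0532] v=[-1.2373]
Step 12: x=[5.8603] v=[-1.2863]
Step 13: x=[5.6622] v=[-1.3208]
Step 14: x=[5.4611] v=[-1.3405]
Step 15: x=[5.2593] v=[-1.3451]
Step 16: x=[5.0591] v=[-1.3345]
Step 17: x=[4.8628] v=[-1.3089]
Step 18: x=[4.6725] v=[-1.2686]
Step 19: x=[4.4904] v=[-1.2140]
Step 20: x=[4.3185] v=[-1.1458]
Step 21: x=[4.1588] v=[-1.0647]
Step 22: x=[4.0131] v=[-0.9716]
Step 23: x=[3.8830] v=[-0.8676]
Step 24: x=[3.7699] v=[-0.7538]
Step 25: x=[3.6752] v=[-0.6315]
Step 26: x=[3.5999] v=[-0.5021]
Step 27: x=[3.5448] v=[-0.3671]
Step 28: x=[3.5106] v=[-0.2280]
Step 29: x=[3.4977] v=[-0.0863]
Step 30: x=[3.5062] v=[0.0564]
First v>=0 after going negative at step 30, time=4.5000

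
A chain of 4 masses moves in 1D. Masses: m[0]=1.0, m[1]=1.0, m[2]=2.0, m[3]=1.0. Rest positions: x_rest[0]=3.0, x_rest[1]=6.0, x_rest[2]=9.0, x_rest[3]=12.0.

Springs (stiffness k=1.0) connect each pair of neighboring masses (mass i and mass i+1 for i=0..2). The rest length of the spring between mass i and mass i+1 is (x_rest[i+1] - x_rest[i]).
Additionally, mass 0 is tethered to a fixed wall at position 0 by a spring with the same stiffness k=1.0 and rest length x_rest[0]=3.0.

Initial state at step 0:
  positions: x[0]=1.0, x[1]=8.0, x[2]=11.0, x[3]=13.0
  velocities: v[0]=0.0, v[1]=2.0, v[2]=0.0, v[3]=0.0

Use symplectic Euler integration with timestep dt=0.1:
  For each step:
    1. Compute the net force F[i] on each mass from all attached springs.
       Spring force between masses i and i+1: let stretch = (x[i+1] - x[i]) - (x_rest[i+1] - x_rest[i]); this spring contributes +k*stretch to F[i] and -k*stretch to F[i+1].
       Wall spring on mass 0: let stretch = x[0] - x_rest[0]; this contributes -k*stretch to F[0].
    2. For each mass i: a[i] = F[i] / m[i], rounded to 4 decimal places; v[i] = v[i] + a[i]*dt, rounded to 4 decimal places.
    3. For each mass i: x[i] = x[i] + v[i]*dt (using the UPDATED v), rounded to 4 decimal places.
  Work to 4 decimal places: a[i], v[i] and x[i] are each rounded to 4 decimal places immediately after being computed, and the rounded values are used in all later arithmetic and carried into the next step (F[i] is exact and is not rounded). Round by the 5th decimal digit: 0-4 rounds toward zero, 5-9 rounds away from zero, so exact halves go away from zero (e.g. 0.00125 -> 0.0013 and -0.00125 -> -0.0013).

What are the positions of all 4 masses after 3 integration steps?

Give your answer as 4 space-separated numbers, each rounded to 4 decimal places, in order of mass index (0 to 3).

Answer: 1.3600 8.3509 10.9735 13.0593

Derivation:
Step 0: x=[1.0000 8.0000 11.0000 13.0000] v=[0.0000 2.0000 0.0000 0.0000]
Step 1: x=[1.0600 8.1600 10.9950 13.0100] v=[0.6000 1.6000 -0.0500 0.1000]
Step 2: x=[1.1804 8.2774 10.9859 13.0299] v=[1.2040 1.1735 -0.0910 0.1985]
Step 3: x=[1.3600 8.3509 10.9735 13.0593] v=[1.7957 0.7347 -0.1242 0.2941]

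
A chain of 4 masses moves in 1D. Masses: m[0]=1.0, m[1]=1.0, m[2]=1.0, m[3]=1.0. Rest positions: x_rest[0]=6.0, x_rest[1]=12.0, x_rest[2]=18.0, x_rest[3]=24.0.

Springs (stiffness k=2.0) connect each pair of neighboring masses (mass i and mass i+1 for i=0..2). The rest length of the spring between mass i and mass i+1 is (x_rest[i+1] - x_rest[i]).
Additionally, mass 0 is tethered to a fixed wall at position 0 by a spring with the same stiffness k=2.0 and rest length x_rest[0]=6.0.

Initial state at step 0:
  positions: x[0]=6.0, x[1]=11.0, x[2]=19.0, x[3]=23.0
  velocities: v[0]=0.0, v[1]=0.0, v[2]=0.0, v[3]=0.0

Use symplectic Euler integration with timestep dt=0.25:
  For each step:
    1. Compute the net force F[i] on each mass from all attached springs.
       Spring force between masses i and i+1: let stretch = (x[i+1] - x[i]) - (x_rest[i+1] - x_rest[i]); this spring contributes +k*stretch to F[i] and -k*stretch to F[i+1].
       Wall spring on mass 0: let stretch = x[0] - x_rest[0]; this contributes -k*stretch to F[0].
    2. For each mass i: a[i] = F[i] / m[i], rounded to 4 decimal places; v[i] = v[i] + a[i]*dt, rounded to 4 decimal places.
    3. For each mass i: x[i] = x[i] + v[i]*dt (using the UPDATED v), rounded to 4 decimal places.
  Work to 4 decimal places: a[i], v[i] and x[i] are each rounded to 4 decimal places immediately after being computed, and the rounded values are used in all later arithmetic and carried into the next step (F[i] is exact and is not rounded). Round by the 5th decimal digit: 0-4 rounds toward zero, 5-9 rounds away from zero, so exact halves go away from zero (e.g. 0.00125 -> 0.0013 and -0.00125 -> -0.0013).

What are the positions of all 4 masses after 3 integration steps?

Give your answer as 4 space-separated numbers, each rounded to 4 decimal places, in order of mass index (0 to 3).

Step 0: x=[6.0000 11.0000 19.0000 23.0000] v=[0.0000 0.0000 0.0000 0.0000]
Step 1: x=[5.8750 11.3750 18.5000 23.2500] v=[-0.5000 1.5000 -2.0000 1.0000]
Step 2: x=[5.7031 11.9531 17.7031 23.6563] v=[-0.6875 2.3125 -3.1875 1.6250]
Step 3: x=[5.5996 12.4687 16.9316 24.0684] v=[-0.4141 2.0625 -3.0859 1.6484]

Answer: 5.5996 12.4687 16.9316 24.0684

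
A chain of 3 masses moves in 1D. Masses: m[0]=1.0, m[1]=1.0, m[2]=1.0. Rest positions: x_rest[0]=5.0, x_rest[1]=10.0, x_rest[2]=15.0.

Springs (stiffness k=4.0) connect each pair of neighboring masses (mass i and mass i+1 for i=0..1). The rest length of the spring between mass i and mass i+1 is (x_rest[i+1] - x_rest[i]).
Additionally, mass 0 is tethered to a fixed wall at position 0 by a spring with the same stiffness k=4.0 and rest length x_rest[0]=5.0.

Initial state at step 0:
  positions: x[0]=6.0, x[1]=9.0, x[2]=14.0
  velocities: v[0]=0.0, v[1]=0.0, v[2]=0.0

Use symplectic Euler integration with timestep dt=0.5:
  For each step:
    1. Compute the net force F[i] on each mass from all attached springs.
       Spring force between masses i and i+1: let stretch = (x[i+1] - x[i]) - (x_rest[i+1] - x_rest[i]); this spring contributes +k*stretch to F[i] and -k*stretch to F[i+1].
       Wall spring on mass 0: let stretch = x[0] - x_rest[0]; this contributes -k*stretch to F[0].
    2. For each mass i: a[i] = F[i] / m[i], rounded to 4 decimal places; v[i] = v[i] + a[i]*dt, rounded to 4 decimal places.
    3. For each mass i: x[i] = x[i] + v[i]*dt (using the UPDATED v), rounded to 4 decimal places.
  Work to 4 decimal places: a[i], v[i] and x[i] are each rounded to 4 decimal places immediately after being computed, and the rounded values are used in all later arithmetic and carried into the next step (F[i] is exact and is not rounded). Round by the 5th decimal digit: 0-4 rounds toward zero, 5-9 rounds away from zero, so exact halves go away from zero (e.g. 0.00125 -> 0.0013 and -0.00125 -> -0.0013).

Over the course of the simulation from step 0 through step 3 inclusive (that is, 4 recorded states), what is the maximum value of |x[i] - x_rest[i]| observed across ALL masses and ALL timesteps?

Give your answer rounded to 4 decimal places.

Answer: 2.0000

Derivation:
Step 0: x=[6.0000 9.0000 14.0000] v=[0.0000 0.0000 0.0000]
Step 1: x=[3.0000 11.0000 14.0000] v=[-6.0000 4.0000 0.0000]
Step 2: x=[5.0000 8.0000 16.0000] v=[4.0000 -6.0000 4.0000]
Step 3: x=[5.0000 10.0000 15.0000] v=[0.0000 4.0000 -2.0000]
Max displacement = 2.0000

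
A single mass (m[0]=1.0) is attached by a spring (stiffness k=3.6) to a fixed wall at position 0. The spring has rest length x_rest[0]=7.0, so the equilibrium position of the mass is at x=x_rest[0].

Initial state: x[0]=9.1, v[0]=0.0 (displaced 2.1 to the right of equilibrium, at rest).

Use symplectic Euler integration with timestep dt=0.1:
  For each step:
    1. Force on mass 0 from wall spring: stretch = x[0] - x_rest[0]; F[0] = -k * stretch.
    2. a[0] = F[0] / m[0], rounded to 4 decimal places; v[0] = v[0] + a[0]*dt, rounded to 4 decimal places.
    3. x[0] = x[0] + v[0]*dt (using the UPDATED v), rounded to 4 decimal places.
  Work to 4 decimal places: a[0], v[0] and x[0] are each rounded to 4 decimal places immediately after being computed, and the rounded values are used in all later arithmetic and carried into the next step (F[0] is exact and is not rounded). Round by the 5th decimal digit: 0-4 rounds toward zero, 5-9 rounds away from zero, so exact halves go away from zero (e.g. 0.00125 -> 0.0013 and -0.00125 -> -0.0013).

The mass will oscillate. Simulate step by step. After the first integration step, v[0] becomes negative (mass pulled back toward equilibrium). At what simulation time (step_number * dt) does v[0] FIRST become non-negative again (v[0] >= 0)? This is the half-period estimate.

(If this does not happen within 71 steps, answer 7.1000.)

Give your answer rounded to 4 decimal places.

Step 0: x=[9.1000] v=[0.0000]
Step 1: x=[9.0244] v=[-0.7560]
Step 2: x=[8.8759] v=[-1.4848]
Step 3: x=[8.6599] v=[-2.1601]
Step 4: x=[8.3841] v=[-2.7577]
Step 5: x=[8.0585] v=[-3.2560]
Step 6: x=[7.6948] v=[-3.6371]
Step 7: x=[7.3061] v=[-3.8872]
Step 8: x=[6.9064] v=[-3.9974]
Step 9: x=[6.5100] v=[-3.9637]
Step 10: x=[6.1313] v=[-3.7873]
Step 11: x=[5.7838] v=[-3.4746]
Step 12: x=[5.4801] v=[-3.0368]
Step 13: x=[5.2311] v=[-2.4896]
Step 14: x=[5.0458] v=[-1.8528]
Step 15: x=[4.9309] v=[-1.1493]
Step 16: x=[4.8905] v=[-0.4044]
Step 17: x=[4.9260] v=[0.3550]
First v>=0 after going negative at step 17, time=1.7000

Answer: 1.7000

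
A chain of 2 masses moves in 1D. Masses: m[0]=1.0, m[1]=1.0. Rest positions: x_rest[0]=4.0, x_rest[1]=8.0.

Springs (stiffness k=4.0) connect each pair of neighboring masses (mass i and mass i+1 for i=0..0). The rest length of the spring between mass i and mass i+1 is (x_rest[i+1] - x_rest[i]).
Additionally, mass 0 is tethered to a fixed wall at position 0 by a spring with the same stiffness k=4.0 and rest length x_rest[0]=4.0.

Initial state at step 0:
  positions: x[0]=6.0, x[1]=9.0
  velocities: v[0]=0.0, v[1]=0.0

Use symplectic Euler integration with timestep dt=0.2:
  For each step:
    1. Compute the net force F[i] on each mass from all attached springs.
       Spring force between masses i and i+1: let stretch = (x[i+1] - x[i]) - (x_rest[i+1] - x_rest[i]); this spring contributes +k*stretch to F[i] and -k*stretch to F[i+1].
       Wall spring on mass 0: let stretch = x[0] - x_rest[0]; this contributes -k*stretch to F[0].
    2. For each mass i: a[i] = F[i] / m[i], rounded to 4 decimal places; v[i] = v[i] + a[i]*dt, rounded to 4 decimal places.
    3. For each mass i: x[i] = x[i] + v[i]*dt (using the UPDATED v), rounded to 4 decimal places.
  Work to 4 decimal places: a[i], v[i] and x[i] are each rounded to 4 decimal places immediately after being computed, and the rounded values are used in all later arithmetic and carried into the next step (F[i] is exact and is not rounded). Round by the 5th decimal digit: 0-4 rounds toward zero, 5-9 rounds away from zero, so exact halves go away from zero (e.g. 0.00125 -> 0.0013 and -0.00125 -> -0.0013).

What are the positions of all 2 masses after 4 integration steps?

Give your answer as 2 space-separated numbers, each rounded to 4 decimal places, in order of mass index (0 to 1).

Step 0: x=[6.0000 9.0000] v=[0.0000 0.0000]
Step 1: x=[5.5200 9.1600] v=[-2.4000 0.8000]
Step 2: x=[4.7392 9.3776] v=[-3.9040 1.0880]
Step 3: x=[3.9423 9.4931] v=[-3.9846 0.5773]
Step 4: x=[3.4027 9.3604] v=[-2.6978 -0.6633]

Answer: 3.4027 9.3604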